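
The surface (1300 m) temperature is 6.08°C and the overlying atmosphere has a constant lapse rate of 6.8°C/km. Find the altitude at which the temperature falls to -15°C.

Height above start = (6.08 − (-15)) / 6.8 = 3.1 km
Altitude = 1300 m + 3100 m = 4400 m

4400 m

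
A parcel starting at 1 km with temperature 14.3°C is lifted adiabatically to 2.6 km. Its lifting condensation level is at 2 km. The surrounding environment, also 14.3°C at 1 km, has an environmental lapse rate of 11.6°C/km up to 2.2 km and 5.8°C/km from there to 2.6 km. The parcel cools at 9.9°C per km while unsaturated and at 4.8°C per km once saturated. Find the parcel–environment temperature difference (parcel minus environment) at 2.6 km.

Parcel:
  1000–2000 m, dry: Δz = 1 km ⇒ ΔT = -9.9°C; T = 4.4°C
  2000–2600 m, saturated: Δz = 0.6 km ⇒ ΔT = -2.88°C; T = 1.52°C
Environment:
  1000–2200 m, environment, lower layer: Δz = 1.2 km ⇒ ΔT = -13.92°C; T = 0.38°C
  2200–2600 m, environment, upper layer: Δz = 0.4 km ⇒ ΔT = -2.32°C; T = -1.94°C
T_parcel − T_env = 1.52 − (-1.94) = +3.46°C

+3.46°C (parcel warmer than environment)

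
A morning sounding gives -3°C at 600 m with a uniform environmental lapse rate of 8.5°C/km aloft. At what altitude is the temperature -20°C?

2600 m

Height above start = (-3 − (-20)) / 8.5 = 2 km
Altitude = 600 m + 2000 m = 2600 m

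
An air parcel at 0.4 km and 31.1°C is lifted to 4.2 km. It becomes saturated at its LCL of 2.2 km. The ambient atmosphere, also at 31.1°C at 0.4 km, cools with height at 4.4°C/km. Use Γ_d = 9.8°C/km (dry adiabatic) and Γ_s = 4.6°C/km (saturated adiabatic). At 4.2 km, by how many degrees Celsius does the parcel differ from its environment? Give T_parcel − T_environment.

-10.12°C (parcel cooler than environment)

Parcel:
  400 → 2200 m (dry, 9.8°C/km): ΔT = -9.8 × 1.8 = -17.64°C → T = 13.46°C
  2200 → 4200 m (saturated, 4.6°C/km): ΔT = -4.6 × 2 = -9.2°C → T = 4.26°C
Environment:
  400 → 4200 m (environment, 4.4°C/km): ΔT = -4.4 × 3.8 = -16.72°C → T = 14.38°C
T_parcel − T_env = 4.26 − 14.38 = -10.12°C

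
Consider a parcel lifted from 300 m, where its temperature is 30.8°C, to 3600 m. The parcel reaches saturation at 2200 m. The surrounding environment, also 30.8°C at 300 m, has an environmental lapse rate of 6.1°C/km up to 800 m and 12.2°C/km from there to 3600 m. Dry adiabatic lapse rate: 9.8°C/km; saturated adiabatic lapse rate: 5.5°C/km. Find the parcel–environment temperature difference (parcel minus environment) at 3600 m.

Parcel:
  300–2200 m, dry: Δz = 1.9 km ⇒ ΔT = -18.62°C; T = 12.18°C
  2200–3600 m, saturated: Δz = 1.4 km ⇒ ΔT = -7.7°C; T = 4.48°C
Environment:
  300–800 m, environment, lower layer: Δz = 0.5 km ⇒ ΔT = -3.05°C; T = 27.75°C
  800–3600 m, environment, upper layer: Δz = 2.8 km ⇒ ΔT = -34.16°C; T = -6.41°C
T_parcel − T_env = 4.48 − (-6.41) = +10.89°C

+10.89°C (parcel warmer than environment)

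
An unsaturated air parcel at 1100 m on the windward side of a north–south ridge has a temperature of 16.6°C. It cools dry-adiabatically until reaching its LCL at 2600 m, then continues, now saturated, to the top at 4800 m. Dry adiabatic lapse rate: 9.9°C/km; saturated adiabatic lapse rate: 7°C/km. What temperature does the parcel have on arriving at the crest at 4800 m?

-13.65°C

Dry to 2600 m: -9.9 × 1.5 km = -14.85°C, so T = 1.75°C.
Saturated to 4800 m: -7 × 2.2 km = -15.4°C, so T = -13.65°C.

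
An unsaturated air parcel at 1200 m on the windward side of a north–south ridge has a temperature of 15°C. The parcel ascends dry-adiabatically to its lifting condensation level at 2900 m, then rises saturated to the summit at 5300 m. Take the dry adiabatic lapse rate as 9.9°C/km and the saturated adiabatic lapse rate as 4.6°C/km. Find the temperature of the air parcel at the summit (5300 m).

1200–2900 m, dry: Δz = 1.7 km ⇒ ΔT = -16.83°C; T = -1.83°C
2900–5300 m, saturated: Δz = 2.4 km ⇒ ΔT = -11.04°C; T = -12.87°C

-12.87°C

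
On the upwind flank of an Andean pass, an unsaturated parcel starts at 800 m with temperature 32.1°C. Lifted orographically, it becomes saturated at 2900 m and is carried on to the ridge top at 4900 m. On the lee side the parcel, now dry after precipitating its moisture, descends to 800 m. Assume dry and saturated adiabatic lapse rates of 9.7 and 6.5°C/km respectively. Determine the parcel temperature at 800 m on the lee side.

38.5°C

800 → 2900 m (dry, 9.7°C/km): ΔT = -9.7 × 2.1 = -20.37°C → T = 11.73°C
2900 → 4900 m (saturated, 6.5°C/km): ΔT = -6.5 × 2 = -13°C → T = -1.27°C
4900 → 800 m (dry descent, 9.7°C/km): ΔT = +9.7 × 4.1 = +39.77°C → T = 38.5°C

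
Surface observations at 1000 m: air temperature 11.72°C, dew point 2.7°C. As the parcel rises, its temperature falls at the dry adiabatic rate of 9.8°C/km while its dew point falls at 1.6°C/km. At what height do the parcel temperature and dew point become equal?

T and T_d converge at 9.8 − 1.6 = 8.2°C per km
Height above start = (11.72 − 2.7) / 8.2 = 1.1 km
LCL altitude = 1000 m + 1100 m = 2100 m

2100 m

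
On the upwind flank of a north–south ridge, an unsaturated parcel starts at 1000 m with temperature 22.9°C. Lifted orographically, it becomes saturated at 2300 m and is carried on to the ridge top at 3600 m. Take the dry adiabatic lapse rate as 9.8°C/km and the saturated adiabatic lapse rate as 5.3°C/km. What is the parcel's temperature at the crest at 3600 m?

From 1000 m to 2300 m (dry): cools by 9.8 × 1.3 = 12.74°C, giving 10.16°C.
From 2300 m to 3600 m (saturated): cools by 5.3 × 1.3 = 6.89°C, giving 3.27°C.

3.27°C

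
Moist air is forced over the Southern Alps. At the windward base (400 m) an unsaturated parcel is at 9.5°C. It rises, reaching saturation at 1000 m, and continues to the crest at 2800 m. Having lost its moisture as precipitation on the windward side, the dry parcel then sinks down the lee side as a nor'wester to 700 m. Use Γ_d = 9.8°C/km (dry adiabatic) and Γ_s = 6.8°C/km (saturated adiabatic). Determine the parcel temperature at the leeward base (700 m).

11.96°C

From 400 m to 1000 m (dry): cools by 9.8 × 0.6 = 5.88°C, giving 3.62°C.
From 1000 m to 2800 m (saturated): cools by 6.8 × 1.8 = 12.24°C, giving -8.62°C.
From 2800 m to 700 m (dry descent): warms by 9.8 × 2.1 = 20.58°C, giving 11.96°C.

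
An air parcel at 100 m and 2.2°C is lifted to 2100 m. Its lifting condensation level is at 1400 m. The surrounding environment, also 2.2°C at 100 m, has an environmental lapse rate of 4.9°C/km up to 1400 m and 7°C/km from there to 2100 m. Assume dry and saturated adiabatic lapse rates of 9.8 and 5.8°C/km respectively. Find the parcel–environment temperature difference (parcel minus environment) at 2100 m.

-5.53°C (parcel cooler than environment)

Parcel:
  Dry to 1400 m: -9.8 × 1.3 km = -12.74°C, so T = -10.54°C.
  Saturated to 2100 m: -5.8 × 0.7 km = -4.06°C, so T = -14.6°C.
Environment:
  Environment, lower layer to 1400 m: -4.9 × 1.3 km = -6.37°C, so T = -4.17°C.
  Environment, upper layer to 2100 m: -7 × 0.7 km = -4.9°C, so T = -9.07°C.
T_parcel − T_env = -14.6 − (-9.07) = -5.53°C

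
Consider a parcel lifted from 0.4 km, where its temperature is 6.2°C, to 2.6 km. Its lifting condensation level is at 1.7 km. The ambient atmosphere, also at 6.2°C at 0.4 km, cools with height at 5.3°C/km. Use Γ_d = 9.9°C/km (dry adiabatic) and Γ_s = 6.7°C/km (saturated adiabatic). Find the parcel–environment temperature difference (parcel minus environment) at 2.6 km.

-7.24°C (parcel cooler than environment)

Parcel:
  400–1700 m, dry: Δz = 1.3 km ⇒ ΔT = -12.87°C; T = -6.67°C
  1700–2600 m, saturated: Δz = 0.9 km ⇒ ΔT = -6.03°C; T = -12.7°C
Environment:
  400–2600 m, environment: Δz = 2.2 km ⇒ ΔT = -11.66°C; T = -5.46°C
T_parcel − T_env = -12.7 − (-5.46) = -7.24°C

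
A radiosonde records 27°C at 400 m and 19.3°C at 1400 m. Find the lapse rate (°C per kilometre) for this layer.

Γ = −ΔT/Δz = (27 − 19.3) / (1400 − 400) m
  = 7.7°C / 1 km = 7.7°C/km

7.7°C/km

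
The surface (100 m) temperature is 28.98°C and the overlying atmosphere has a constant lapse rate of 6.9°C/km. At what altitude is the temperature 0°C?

4300 m

Height above start = (28.98 − 0) / 6.9 = 4.2 km
Altitude = 100 m + 4200 m = 4300 m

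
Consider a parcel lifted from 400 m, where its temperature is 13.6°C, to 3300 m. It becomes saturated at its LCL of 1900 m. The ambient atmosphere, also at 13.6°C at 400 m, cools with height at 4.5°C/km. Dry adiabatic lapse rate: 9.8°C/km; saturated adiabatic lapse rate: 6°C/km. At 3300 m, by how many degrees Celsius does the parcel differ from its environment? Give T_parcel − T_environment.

-10.05°C (parcel cooler than environment)

Parcel:
  400 → 1900 m (dry, 9.8°C/km): ΔT = -9.8 × 1.5 = -14.7°C → T = -1.1°C
  1900 → 3300 m (saturated, 6°C/km): ΔT = -6 × 1.4 = -8.4°C → T = -9.5°C
Environment:
  400 → 3300 m (environment, 4.5°C/km): ΔT = -4.5 × 2.9 = -13.05°C → T = 0.55°C
T_parcel − T_env = -9.5 − 0.55 = -10.05°C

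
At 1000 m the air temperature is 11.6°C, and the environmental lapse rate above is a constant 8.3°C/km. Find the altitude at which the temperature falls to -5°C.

Height above start = (11.6 − (-5)) / 8.3 = 2 km
Altitude = 1000 m + 2000 m = 3000 m

3000 m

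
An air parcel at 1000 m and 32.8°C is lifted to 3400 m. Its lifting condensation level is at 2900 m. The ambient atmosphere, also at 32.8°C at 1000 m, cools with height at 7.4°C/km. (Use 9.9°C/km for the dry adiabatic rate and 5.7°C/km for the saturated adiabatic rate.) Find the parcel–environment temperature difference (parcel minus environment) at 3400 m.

-3.9°C (parcel cooler than environment)

Parcel:
  1000 → 2900 m (dry, 9.9°C/km): ΔT = -9.9 × 1.9 = -18.81°C → T = 13.99°C
  2900 → 3400 m (saturated, 5.7°C/km): ΔT = -5.7 × 0.5 = -2.85°C → T = 11.14°C
Environment:
  1000 → 3400 m (environment, 7.4°C/km): ΔT = -7.4 × 2.4 = -17.76°C → T = 15.04°C
T_parcel − T_env = 11.14 − 15.04 = -3.9°C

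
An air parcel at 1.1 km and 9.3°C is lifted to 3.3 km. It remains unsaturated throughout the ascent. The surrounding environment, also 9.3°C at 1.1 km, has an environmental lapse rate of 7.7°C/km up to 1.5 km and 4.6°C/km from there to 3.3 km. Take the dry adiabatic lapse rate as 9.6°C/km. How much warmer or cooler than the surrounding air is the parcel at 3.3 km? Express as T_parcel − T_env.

-9.76°C (parcel cooler than environment)

Parcel:
  From 1100 m to 3300 m (dry): cools by 9.6 × 2.2 = 21.12°C, giving -11.82°C.
Environment:
  From 1100 m to 1500 m (environment, lower layer): cools by 7.7 × 0.4 = 3.08°C, giving 6.22°C.
  From 1500 m to 3300 m (environment, upper layer): cools by 4.6 × 1.8 = 8.28°C, giving -2.06°C.
T_parcel − T_env = -11.82 − (-2.06) = -9.76°C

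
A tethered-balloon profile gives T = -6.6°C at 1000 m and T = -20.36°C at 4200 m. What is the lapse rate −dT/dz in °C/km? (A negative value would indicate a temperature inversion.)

Γ = −ΔT/Δz = (-6.6 − (-20.36)) / (4200 − 1000) m
  = 13.76°C / 3.2 km = 4.3°C/km

4.3°C/km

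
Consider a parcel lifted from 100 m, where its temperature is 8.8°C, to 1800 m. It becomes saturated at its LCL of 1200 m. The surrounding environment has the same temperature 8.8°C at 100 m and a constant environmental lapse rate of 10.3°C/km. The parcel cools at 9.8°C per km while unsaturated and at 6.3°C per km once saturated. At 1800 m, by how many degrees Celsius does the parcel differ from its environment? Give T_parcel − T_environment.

Parcel:
  100 → 1200 m (dry, 9.8°C/km): ΔT = -9.8 × 1.1 = -10.78°C → T = -1.98°C
  1200 → 1800 m (saturated, 6.3°C/km): ΔT = -6.3 × 0.6 = -3.78°C → T = -5.76°C
Environment:
  100 → 1800 m (environment, 10.3°C/km): ΔT = -10.3 × 1.7 = -17.51°C → T = -8.71°C
T_parcel − T_env = -5.76 − (-8.71) = +2.95°C

+2.95°C (parcel warmer than environment)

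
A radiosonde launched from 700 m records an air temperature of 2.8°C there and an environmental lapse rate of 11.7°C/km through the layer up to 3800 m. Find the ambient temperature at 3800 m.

-33.47°C

700–3800 m, environmental: Δz = 3.1 km ⇒ ΔT = -36.27°C; T = -33.47°C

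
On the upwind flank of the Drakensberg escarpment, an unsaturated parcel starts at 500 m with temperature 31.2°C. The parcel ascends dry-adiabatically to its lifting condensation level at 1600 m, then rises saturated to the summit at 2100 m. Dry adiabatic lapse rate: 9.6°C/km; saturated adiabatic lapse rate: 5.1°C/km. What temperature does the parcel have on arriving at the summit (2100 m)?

500 → 1600 m (dry, 9.6°C/km): ΔT = -9.6 × 1.1 = -10.56°C → T = 20.64°C
1600 → 2100 m (saturated, 5.1°C/km): ΔT = -5.1 × 0.5 = -2.55°C → T = 18.09°C

18.09°C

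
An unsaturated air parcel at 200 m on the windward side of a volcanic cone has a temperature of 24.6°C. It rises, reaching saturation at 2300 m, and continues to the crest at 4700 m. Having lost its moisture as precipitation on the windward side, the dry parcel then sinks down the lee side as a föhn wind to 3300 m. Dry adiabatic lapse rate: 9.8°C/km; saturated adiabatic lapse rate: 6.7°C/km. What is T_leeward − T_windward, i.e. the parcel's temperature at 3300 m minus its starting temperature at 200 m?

200–2300 m, dry: Δz = 2.1 km ⇒ ΔT = -20.58°C; T = 4.02°C
2300–4700 m, saturated: Δz = 2.4 km ⇒ ΔT = -16.08°C; T = -12.06°C
4700–3300 m, dry descent: Δz = 1.4 km ⇒ ΔT = +13.72°C; T = 1.66°C
Net change vs windward start: 1.66 − 24.6 = -22.94°C

-22.94°C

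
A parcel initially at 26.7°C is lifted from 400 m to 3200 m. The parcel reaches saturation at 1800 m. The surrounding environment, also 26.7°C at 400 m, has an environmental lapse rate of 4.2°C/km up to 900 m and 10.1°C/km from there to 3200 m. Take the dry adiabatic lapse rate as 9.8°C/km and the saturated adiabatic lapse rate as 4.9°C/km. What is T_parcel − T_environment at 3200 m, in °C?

Parcel:
  From 400 m to 1800 m (dry): cools by 9.8 × 1.4 = 13.72°C, giving 12.98°C.
  From 1800 m to 3200 m (saturated): cools by 4.9 × 1.4 = 6.86°C, giving 6.12°C.
Environment:
  From 400 m to 900 m (environment, lower layer): cools by 4.2 × 0.5 = 2.1°C, giving 24.6°C.
  From 900 m to 3200 m (environment, upper layer): cools by 10.1 × 2.3 = 23.23°C, giving 1.37°C.
T_parcel − T_env = 6.12 − 1.37 = +4.75°C

+4.75°C (parcel warmer than environment)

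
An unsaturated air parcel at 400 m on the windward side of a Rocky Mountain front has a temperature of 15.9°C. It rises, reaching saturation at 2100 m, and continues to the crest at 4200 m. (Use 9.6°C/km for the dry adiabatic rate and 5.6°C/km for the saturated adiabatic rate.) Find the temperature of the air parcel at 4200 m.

-12.18°C

400 → 2100 m (dry, 9.6°C/km): ΔT = -9.6 × 1.7 = -16.32°C → T = -0.42°C
2100 → 4200 m (saturated, 5.6°C/km): ΔT = -5.6 × 2.1 = -11.76°C → T = -12.18°C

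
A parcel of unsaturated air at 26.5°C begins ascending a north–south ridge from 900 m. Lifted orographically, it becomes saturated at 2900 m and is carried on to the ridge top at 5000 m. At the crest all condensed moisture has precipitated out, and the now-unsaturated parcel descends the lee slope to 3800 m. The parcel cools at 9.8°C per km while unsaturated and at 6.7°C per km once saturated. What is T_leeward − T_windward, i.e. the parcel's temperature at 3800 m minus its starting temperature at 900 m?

900 → 2900 m (dry, 9.8°C/km): ΔT = -9.8 × 2 = -19.6°C → T = 6.9°C
2900 → 5000 m (saturated, 6.7°C/km): ΔT = -6.7 × 2.1 = -14.07°C → T = -7.17°C
5000 → 3800 m (dry descent, 9.8°C/km): ΔT = +9.8 × 1.2 = +11.76°C → T = 4.59°C
Net change vs windward start: 4.59 − 26.5 = -21.91°C

-21.91°C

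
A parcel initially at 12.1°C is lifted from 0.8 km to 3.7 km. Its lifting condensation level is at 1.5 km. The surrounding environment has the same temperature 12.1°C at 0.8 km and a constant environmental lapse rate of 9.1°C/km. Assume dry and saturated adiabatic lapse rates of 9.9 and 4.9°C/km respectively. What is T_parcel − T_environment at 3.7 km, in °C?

+8.68°C (parcel warmer than environment)

Parcel:
  800–1500 m, dry: Δz = 0.7 km ⇒ ΔT = -6.93°C; T = 5.17°C
  1500–3700 m, saturated: Δz = 2.2 km ⇒ ΔT = -10.78°C; T = -5.61°C
Environment:
  800–3700 m, environment: Δz = 2.9 km ⇒ ΔT = -26.39°C; T = -14.29°C
T_parcel − T_env = -5.61 − (-14.29) = +8.68°C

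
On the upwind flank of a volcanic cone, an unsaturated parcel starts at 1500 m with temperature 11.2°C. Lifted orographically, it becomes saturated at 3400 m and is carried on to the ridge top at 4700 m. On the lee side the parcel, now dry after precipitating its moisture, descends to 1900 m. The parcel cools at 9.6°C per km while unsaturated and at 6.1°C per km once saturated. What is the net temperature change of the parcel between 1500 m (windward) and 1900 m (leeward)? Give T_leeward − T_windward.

+0.71°C

1500–3400 m, dry: Δz = 1.9 km ⇒ ΔT = -18.24°C; T = -7.04°C
3400–4700 m, saturated: Δz = 1.3 km ⇒ ΔT = -7.93°C; T = -14.97°C
4700–1900 m, dry descent: Δz = 2.8 km ⇒ ΔT = +26.88°C; T = 11.91°C
Net change vs windward start: 11.91 − 11.2 = +0.71°C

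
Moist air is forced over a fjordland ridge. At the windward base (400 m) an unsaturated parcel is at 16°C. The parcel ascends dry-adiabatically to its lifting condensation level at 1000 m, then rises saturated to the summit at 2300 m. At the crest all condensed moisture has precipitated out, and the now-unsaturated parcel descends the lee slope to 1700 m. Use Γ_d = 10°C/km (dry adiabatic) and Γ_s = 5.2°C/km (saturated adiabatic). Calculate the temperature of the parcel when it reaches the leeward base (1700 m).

9.24°C

From 400 m to 1000 m (dry): cools by 10 × 0.6 = 6°C, giving 10°C.
From 1000 m to 2300 m (saturated): cools by 5.2 × 1.3 = 6.76°C, giving 3.24°C.
From 2300 m to 1700 m (dry descent): warms by 10 × 0.6 = 6°C, giving 9.24°C.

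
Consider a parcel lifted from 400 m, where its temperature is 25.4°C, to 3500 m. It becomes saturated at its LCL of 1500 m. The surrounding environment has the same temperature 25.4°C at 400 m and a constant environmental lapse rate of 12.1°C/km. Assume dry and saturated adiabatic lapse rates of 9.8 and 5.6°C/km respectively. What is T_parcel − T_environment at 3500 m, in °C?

+15.53°C (parcel warmer than environment)

Parcel:
  400–1500 m, dry: Δz = 1.1 km ⇒ ΔT = -10.78°C; T = 14.62°C
  1500–3500 m, saturated: Δz = 2 km ⇒ ΔT = -11.2°C; T = 3.42°C
Environment:
  400–3500 m, environment: Δz = 3.1 km ⇒ ΔT = -37.51°C; T = -12.11°C
T_parcel − T_env = 3.42 − (-12.11) = +15.53°C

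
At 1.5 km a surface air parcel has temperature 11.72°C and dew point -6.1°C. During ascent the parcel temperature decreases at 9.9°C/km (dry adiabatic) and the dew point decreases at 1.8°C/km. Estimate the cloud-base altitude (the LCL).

T and T_d converge at 9.9 − 1.8 = 8.1°C per km
Height above start = (11.72 − (-6.1)) / 8.1 = 2.2 km
LCL altitude = 1500 m + 2200 m = 3700 m

3.7 km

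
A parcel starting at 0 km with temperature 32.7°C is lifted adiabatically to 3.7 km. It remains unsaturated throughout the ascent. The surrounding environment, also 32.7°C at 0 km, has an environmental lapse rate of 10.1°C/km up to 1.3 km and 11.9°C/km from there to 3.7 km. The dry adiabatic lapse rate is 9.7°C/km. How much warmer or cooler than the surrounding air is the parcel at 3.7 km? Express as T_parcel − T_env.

+5.8°C (parcel warmer than environment)

Parcel:
  Dry to 3700 m: -9.7 × 3.7 km = -35.89°C, so T = -3.19°C.
Environment:
  Environment, lower layer to 1300 m: -10.1 × 1.3 km = -13.13°C, so T = 19.57°C.
  Environment, upper layer to 3700 m: -11.9 × 2.4 km = -28.56°C, so T = -8.99°C.
T_parcel − T_env = -3.19 − (-8.99) = +5.8°C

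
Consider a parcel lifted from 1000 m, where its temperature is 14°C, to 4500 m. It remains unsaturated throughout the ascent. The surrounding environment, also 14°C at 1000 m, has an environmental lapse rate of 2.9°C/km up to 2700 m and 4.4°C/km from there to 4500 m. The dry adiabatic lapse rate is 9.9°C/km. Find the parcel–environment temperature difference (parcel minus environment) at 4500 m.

Parcel:
  1000–4500 m, dry: Δz = 3.5 km ⇒ ΔT = -34.65°C; T = -20.65°C
Environment:
  1000–2700 m, environment, lower layer: Δz = 1.7 km ⇒ ΔT = -4.93°C; T = 9.07°C
  2700–4500 m, environment, upper layer: Δz = 1.8 km ⇒ ΔT = -7.92°C; T = 1.15°C
T_parcel − T_env = -20.65 − 1.15 = -21.8°C

-21.8°C (parcel cooler than environment)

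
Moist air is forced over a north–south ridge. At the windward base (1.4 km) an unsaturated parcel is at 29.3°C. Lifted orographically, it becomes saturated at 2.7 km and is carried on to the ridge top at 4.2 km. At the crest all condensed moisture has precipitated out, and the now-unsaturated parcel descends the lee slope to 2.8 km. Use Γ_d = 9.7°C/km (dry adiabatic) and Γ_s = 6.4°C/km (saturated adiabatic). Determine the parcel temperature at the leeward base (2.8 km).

1400 → 2700 m (dry, 9.7°C/km): ΔT = -9.7 × 1.3 = -12.61°C → T = 16.69°C
2700 → 4200 m (saturated, 6.4°C/km): ΔT = -6.4 × 1.5 = -9.6°C → T = 7.09°C
4200 → 2800 m (dry descent, 9.7°C/km): ΔT = +9.7 × 1.4 = +13.58°C → T = 20.67°C

20.67°C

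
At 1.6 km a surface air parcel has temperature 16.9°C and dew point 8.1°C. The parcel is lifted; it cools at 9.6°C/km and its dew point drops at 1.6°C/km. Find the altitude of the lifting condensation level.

T and T_d converge at 9.6 − 1.6 = 8°C per km
Height above start = (16.9 − 8.1) / 8 = 1.1 km
LCL altitude = 1600 m + 1100 m = 2700 m

2.7 km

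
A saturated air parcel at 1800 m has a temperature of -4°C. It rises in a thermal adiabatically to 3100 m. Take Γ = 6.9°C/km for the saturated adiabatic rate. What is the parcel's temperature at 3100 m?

Saturated adiabatic to 3100 m: -6.9 × 1.3 km = -8.97°C, so T = -12.97°C.

-12.97°C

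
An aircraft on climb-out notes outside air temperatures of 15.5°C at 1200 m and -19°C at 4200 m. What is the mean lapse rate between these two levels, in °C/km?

Γ = −ΔT/Δz = (15.5 − (-19)) / (4200 − 1200) m
  = 34.5°C / 3 km = 11.5°C/km

11.5°C/km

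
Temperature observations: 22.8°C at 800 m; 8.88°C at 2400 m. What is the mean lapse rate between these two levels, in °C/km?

Γ = −ΔT/Δz = (22.8 − 8.88) / (2400 − 800) m
  = 13.92°C / 1.6 km = 8.7°C/km

8.7°C/km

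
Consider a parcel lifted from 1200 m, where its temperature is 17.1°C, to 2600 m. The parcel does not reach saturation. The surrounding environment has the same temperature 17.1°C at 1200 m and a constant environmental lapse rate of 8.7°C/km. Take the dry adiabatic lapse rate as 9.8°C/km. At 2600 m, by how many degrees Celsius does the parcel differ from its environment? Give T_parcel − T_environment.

Parcel:
  Dry to 2600 m: -9.8 × 1.4 km = -13.72°C, so T = 3.38°C.
Environment:
  Environment to 2600 m: -8.7 × 1.4 km = -12.18°C, so T = 4.92°C.
T_parcel − T_env = 3.38 − 4.92 = -1.54°C

-1.54°C (parcel cooler than environment)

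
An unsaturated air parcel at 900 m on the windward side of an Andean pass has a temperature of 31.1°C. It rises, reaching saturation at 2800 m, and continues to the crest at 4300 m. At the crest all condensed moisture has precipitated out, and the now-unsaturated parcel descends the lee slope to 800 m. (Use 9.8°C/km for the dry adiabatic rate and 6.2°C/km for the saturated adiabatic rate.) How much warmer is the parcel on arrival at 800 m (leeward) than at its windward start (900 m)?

900–2800 m, dry: Δz = 1.9 km ⇒ ΔT = -18.62°C; T = 12.48°C
2800–4300 m, saturated: Δz = 1.5 km ⇒ ΔT = -9.3°C; T = 3.18°C
4300–800 m, dry descent: Δz = 3.5 km ⇒ ΔT = +34.3°C; T = 37.48°C
Net change vs windward start: 37.48 − 31.1 = +6.38°C

+6.38°C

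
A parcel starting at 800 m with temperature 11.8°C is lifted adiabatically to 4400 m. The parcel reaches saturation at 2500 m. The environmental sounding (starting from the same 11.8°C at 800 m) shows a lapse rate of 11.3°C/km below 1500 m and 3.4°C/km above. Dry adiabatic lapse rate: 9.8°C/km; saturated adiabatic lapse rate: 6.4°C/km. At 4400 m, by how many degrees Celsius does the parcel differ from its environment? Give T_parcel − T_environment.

-11.05°C (parcel cooler than environment)

Parcel:
  800–2500 m, dry: Δz = 1.7 km ⇒ ΔT = -16.66°C; T = -4.86°C
  2500–4400 m, saturated: Δz = 1.9 km ⇒ ΔT = -12.16°C; T = -17.02°C
Environment:
  800–1500 m, environment, lower layer: Δz = 0.7 km ⇒ ΔT = -7.91°C; T = 3.89°C
  1500–4400 m, environment, upper layer: Δz = 2.9 km ⇒ ΔT = -9.86°C; T = -5.97°C
T_parcel − T_env = -17.02 − (-5.97) = -11.05°C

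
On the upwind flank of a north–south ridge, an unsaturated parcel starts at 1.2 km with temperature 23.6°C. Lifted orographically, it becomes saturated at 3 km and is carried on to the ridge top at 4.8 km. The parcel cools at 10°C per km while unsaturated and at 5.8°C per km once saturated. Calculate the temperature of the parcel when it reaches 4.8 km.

Dry to 3000 m: -10 × 1.8 km = -18°C, so T = 5.6°C.
Saturated to 4800 m: -5.8 × 1.8 km = -10.44°C, so T = -4.84°C.

-4.84°C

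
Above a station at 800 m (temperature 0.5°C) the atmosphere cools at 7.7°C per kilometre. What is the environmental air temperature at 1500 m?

-4.89°C

800–1500 m, environmental: Δz = 0.7 km ⇒ ΔT = -5.39°C; T = -4.89°C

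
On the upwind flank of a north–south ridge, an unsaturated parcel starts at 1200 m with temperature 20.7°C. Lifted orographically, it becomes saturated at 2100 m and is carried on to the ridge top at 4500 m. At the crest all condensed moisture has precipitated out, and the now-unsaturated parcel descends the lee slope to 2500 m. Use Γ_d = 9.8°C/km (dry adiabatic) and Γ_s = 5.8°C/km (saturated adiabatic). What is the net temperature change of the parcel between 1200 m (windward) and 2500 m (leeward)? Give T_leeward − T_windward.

-3.14°C

1200 → 2100 m (dry, 9.8°C/km): ΔT = -9.8 × 0.9 = -8.82°C → T = 11.88°C
2100 → 4500 m (saturated, 5.8°C/km): ΔT = -5.8 × 2.4 = -13.92°C → T = -2.04°C
4500 → 2500 m (dry descent, 9.8°C/km): ΔT = +9.8 × 2 = +19.6°C → T = 17.56°C
Net change vs windward start: 17.56 − 20.7 = -3.14°C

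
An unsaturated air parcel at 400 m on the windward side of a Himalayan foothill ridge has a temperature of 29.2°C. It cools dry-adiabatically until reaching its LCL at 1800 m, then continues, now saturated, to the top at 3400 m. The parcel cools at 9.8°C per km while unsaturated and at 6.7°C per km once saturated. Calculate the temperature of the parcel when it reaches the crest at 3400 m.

4.76°C

Dry to 1800 m: -9.8 × 1.4 km = -13.72°C, so T = 15.48°C.
Saturated to 3400 m: -6.7 × 1.6 km = -10.72°C, so T = 4.76°C.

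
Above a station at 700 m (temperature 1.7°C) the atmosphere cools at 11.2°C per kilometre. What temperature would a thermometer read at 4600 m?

Environmental to 4600 m: -11.2 × 3.9 km = -43.68°C, so T = -41.98°C.

-41.98°C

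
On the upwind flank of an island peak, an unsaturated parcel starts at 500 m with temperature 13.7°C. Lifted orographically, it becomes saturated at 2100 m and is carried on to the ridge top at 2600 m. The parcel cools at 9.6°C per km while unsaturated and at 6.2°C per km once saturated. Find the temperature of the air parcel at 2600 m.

500–2100 m, dry: Δz = 1.6 km ⇒ ΔT = -15.36°C; T = -1.66°C
2100–2600 m, saturated: Δz = 0.5 km ⇒ ΔT = -3.1°C; T = -4.76°C

-4.76°C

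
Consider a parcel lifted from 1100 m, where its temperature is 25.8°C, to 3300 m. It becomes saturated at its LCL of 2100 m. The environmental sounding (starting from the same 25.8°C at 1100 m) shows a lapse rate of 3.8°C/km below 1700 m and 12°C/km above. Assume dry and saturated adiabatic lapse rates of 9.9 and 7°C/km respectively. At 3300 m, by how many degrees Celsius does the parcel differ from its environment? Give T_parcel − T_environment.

Parcel:
  From 1100 m to 2100 m (dry): cools by 9.9 × 1 = 9.9°C, giving 15.9°C.
  From 2100 m to 3300 m (saturated): cools by 7 × 1.2 = 8.4°C, giving 7.5°C.
Environment:
  From 1100 m to 1700 m (environment, lower layer): cools by 3.8 × 0.6 = 2.28°C, giving 23.52°C.
  From 1700 m to 3300 m (environment, upper layer): cools by 12 × 1.6 = 19.2°C, giving 4.32°C.
T_parcel − T_env = 7.5 − 4.32 = +3.18°C

+3.18°C (parcel warmer than environment)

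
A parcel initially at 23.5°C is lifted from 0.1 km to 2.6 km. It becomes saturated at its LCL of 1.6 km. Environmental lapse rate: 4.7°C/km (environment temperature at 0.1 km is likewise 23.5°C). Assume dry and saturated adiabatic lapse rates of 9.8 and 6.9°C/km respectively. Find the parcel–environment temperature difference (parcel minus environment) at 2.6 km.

Parcel:
  From 100 m to 1600 m (dry): cools by 9.8 × 1.5 = 14.7°C, giving 8.8°C.
  From 1600 m to 2600 m (saturated): cools by 6.9 × 1 = 6.9°C, giving 1.9°C.
Environment:
  From 100 m to 2600 m (environment): cools by 4.7 × 2.5 = 11.75°C, giving 11.75°C.
T_parcel − T_env = 1.9 − 11.75 = -9.85°C

-9.85°C (parcel cooler than environment)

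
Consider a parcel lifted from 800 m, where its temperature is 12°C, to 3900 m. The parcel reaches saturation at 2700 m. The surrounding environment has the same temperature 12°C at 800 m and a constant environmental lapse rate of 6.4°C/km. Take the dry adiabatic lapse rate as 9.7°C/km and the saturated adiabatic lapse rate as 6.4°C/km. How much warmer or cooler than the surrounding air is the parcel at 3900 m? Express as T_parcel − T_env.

-6.27°C (parcel cooler than environment)

Parcel:
  800 → 2700 m (dry, 9.7°C/km): ΔT = -9.7 × 1.9 = -18.43°C → T = -6.43°C
  2700 → 3900 m (saturated, 6.4°C/km): ΔT = -6.4 × 1.2 = -7.68°C → T = -14.11°C
Environment:
  800 → 3900 m (environment, 6.4°C/km): ΔT = -6.4 × 3.1 = -19.84°C → T = -7.84°C
T_parcel − T_env = -14.11 − (-7.84) = -6.27°C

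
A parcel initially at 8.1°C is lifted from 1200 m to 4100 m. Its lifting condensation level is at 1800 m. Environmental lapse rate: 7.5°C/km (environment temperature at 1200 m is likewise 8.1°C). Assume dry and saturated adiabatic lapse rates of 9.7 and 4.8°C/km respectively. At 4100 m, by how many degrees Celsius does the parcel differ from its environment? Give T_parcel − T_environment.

Parcel:
  From 1200 m to 1800 m (dry): cools by 9.7 × 0.6 = 5.82°C, giving 2.28°C.
  From 1800 m to 4100 m (saturated): cools by 4.8 × 2.3 = 11.04°C, giving -8.76°C.
Environment:
  From 1200 m to 4100 m (environment): cools by 7.5 × 2.9 = 21.75°C, giving -13.65°C.
T_parcel − T_env = -8.76 − (-13.65) = +4.89°C

+4.89°C (parcel warmer than environment)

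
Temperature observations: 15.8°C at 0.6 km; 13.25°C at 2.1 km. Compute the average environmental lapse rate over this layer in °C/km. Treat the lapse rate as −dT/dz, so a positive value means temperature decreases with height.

Γ = −ΔT/Δz = (15.8 − 13.25) / (2100 − 600) m
  = 2.55°C / 1.5 km = 1.7°C/km

1.7°C/km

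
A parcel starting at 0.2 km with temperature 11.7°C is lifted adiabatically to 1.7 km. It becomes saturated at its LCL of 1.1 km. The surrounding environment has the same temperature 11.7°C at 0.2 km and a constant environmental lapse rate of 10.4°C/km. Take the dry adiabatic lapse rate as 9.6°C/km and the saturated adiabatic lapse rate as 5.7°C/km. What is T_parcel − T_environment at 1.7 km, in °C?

Parcel:
  Dry to 1100 m: -9.6 × 0.9 km = -8.64°C, so T = 3.06°C.
  Saturated to 1700 m: -5.7 × 0.6 km = -3.42°C, so T = -0.36°C.
Environment:
  Environment to 1700 m: -10.4 × 1.5 km = -15.6°C, so T = -3.9°C.
T_parcel − T_env = -0.36 − (-3.9) = +3.54°C

+3.54°C (parcel warmer than environment)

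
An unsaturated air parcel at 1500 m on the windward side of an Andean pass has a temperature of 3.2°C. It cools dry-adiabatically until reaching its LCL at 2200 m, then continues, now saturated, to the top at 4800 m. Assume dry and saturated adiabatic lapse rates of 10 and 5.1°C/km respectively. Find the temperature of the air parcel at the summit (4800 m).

From 1500 m to 2200 m (dry): cools by 10 × 0.7 = 7°C, giving -3.8°C.
From 2200 m to 4800 m (saturated): cools by 5.1 × 2.6 = 13.26°C, giving -17.06°C.

-17.06°C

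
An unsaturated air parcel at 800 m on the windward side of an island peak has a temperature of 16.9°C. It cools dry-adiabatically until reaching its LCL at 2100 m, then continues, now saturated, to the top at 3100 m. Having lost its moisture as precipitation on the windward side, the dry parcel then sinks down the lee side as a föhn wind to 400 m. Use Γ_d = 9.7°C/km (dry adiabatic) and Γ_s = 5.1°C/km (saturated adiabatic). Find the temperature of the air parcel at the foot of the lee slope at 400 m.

25.38°C

From 800 m to 2100 m (dry): cools by 9.7 × 1.3 = 12.61°C, giving 4.29°C.
From 2100 m to 3100 m (saturated): cools by 5.1 × 1 = 5.1°C, giving -0.81°C.
From 3100 m to 400 m (dry descent): warms by 9.7 × 2.7 = 26.19°C, giving 25.38°C.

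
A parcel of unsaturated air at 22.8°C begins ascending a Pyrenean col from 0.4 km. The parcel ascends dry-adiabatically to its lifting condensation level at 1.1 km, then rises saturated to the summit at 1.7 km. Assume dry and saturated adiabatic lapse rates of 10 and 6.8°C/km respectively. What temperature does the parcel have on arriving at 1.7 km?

11.72°C

400–1100 m, dry: Δz = 0.7 km ⇒ ΔT = -7°C; T = 15.8°C
1100–1700 m, saturated: Δz = 0.6 km ⇒ ΔT = -4.08°C; T = 11.72°C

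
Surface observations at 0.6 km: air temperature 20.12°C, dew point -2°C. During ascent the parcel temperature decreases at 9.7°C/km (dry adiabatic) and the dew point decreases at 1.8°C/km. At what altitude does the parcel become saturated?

3.4 km

T and T_d converge at 9.7 − 1.8 = 7.9°C per km
Height above start = (20.12 − (-2)) / 7.9 = 2.8 km
LCL altitude = 600 m + 2800 m = 3400 m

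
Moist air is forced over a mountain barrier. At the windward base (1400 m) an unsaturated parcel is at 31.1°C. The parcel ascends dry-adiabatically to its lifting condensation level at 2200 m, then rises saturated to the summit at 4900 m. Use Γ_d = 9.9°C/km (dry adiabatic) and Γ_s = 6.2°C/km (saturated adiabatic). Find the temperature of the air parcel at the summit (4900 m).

1400–2200 m, dry: Δz = 0.8 km ⇒ ΔT = -7.92°C; T = 23.18°C
2200–4900 m, saturated: Δz = 2.7 km ⇒ ΔT = -16.74°C; T = 6.44°C

6.44°C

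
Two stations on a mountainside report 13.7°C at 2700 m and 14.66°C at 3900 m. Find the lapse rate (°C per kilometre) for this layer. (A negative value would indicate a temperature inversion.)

-0.8°C/km

Γ = −ΔT/Δz = (13.7 − 14.66) / (3900 − 2700) m
  = -0.96°C / 1.2 km = -0.8°C/km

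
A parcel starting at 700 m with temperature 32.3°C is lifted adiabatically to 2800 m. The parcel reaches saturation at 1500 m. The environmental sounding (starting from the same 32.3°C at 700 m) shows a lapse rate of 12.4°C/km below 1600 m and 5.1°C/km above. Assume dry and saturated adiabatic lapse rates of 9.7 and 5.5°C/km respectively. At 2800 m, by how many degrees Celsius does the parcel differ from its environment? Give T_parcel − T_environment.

Parcel:
  700–1500 m, dry: Δz = 0.8 km ⇒ ΔT = -7.76°C; T = 24.54°C
  1500–2800 m, saturated: Δz = 1.3 km ⇒ ΔT = -7.15°C; T = 17.39°C
Environment:
  700–1600 m, environment, lower layer: Δz = 0.9 km ⇒ ΔT = -11.16°C; T = 21.14°C
  1600–2800 m, environment, upper layer: Δz = 1.2 km ⇒ ΔT = -6.12°C; T = 15.02°C
T_parcel − T_env = 17.39 − 15.02 = +2.37°C

+2.37°C (parcel warmer than environment)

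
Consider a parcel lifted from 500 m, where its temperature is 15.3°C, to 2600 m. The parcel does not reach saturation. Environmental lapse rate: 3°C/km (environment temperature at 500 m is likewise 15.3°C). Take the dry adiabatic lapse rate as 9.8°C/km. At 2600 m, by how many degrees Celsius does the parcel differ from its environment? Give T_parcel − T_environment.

-14.28°C (parcel cooler than environment)

Parcel:
  From 500 m to 2600 m (dry): cools by 9.8 × 2.1 = 20.58°C, giving -5.28°C.
Environment:
  From 500 m to 2600 m (environment): cools by 3 × 2.1 = 6.3°C, giving 9°C.
T_parcel − T_env = -5.28 − 9 = -14.28°C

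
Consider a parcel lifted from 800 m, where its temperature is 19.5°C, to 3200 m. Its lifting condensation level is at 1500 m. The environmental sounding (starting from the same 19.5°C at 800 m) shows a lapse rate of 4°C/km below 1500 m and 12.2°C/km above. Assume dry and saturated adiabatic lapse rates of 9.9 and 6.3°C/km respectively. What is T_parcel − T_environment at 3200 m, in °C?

+5.9°C (parcel warmer than environment)

Parcel:
  From 800 m to 1500 m (dry): cools by 9.9 × 0.7 = 6.93°C, giving 12.57°C.
  From 1500 m to 3200 m (saturated): cools by 6.3 × 1.7 = 10.71°C, giving 1.86°C.
Environment:
  From 800 m to 1500 m (environment, lower layer): cools by 4 × 0.7 = 2.8°C, giving 16.7°C.
  From 1500 m to 3200 m (environment, upper layer): cools by 12.2 × 1.7 = 20.74°C, giving -4.04°C.
T_parcel − T_env = 1.86 − (-4.04) = +5.9°C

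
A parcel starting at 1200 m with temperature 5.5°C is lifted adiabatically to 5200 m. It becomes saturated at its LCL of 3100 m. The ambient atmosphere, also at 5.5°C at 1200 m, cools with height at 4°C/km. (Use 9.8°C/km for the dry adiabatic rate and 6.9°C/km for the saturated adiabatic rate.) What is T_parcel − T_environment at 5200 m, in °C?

Parcel:
  From 1200 m to 3100 m (dry): cools by 9.8 × 1.9 = 18.62°C, giving -13.12°C.
  From 3100 m to 5200 m (saturated): cools by 6.9 × 2.1 = 14.49°C, giving -27.61°C.
Environment:
  From 1200 m to 5200 m (environment): cools by 4 × 4 = 16°C, giving -10.5°C.
T_parcel − T_env = -27.61 − (-10.5) = -17.11°C

-17.11°C (parcel cooler than environment)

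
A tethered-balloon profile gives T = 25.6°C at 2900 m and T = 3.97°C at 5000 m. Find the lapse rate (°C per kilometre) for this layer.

10.3°C/km

Γ = −ΔT/Δz = (25.6 − 3.97) / (5000 − 2900) m
  = 21.63°C / 2.1 km = 10.3°C/km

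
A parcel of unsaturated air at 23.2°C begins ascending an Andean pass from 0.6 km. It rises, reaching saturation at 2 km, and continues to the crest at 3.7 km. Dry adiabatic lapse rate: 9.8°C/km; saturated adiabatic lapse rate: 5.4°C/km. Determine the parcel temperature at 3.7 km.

0.3°C

Dry to 2000 m: -9.8 × 1.4 km = -13.72°C, so T = 9.48°C.
Saturated to 3700 m: -5.4 × 1.7 km = -9.18°C, so T = 0.3°C.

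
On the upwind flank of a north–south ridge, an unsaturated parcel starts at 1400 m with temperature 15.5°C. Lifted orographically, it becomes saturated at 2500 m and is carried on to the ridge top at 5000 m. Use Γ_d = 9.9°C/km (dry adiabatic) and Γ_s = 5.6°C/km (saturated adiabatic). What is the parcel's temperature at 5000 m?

1400 → 2500 m (dry, 9.9°C/km): ΔT = -9.9 × 1.1 = -10.89°C → T = 4.61°C
2500 → 5000 m (saturated, 5.6°C/km): ΔT = -5.6 × 2.5 = -14°C → T = -9.39°C

-9.39°C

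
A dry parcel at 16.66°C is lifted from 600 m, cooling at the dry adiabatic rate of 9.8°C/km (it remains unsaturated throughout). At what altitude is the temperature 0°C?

Height above start = (16.66 − 0) / 9.8 = 1.7 km
Altitude = 600 m + 1700 m = 2300 m

2300 m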